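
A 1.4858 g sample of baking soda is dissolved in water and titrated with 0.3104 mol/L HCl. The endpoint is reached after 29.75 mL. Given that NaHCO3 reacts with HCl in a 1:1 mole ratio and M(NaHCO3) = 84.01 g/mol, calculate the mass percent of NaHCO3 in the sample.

n(HCl) = 0.3104 x 0.02975 = 0.009234 mol.
n(NaHCO3) = 0.009234 / 1 = 0.009234 mol.
mass of NaHCO3 = 0.009234 x 84.01 = 0.7758 g.
% purity = 0.7758 / 1.4858 x 100 = 52.2%.

52.2%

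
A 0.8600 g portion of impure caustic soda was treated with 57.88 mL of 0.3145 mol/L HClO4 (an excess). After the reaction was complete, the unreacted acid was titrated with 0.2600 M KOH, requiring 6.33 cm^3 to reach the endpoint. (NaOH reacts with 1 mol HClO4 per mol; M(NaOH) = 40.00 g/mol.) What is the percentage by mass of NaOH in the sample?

77.0%

Total n(HClO4) added = 0.3145 x 0.05788 = 0.01820 mol.
n(KOH) used = 0.2600 x 0.006330 = 0.001646 mol, which equals the excess n(HClO4).
So n(HClO4) consumed by the sample = 0.01820 - 0.001646 = 0.01656 mol.
n(NaOH) = 0.01656 / 1 = 0.01656 mol.
mass NaOH = 0.01656 x 40.00 = 0.6623 g, so %NaOH = 0.6623/0.8600 x 100 = 77.0%.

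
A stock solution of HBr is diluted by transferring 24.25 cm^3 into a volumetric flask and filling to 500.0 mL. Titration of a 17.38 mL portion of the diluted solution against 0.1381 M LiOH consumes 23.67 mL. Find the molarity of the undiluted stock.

n(LiOH) = 0.1381 x 0.02367 = 0.003269 mol.
n(HBr) in the aliquot = 0.003269 mol.
[diluted HBr] = 0.003269 / 0.01738 = 0.1881 M.
Dilution factor = 500.0/24.25 = 20.62, so [stock] = 0.1881 x 20.62 = 3.88 M.

3.88 M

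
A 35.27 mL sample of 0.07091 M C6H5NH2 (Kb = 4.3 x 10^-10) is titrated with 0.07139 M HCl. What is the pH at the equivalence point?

3.04

n(C6H5NH2) = 0.07091 x 0.03527 = 0.002501 mol; V(HCl) at equivalence = 0.002501/0.07139 = 0.03503 L.
At equivalence the base is fully converted to C6H5NH3+; total volume = 0.07030 L, so [C6H5NH3+] = 0.002501/0.07030 = 0.03557 M.
Ka(C6H5NH3+) = Kw/Kb = 1.0e-14 / 4.3 x 10^-10 = 2.33e-5.
[H^+] = sqrt(Ka x [C6H5NH3+]) = sqrt(2.33e-5 x 0.03557) = 0.000910 M.
pH = -log(0.000910) = 3.04.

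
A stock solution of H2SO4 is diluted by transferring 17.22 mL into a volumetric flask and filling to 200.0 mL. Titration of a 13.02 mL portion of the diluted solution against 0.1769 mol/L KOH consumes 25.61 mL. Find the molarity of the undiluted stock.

n(KOH) = 0.1769 x 0.02561 = 0.004530 mol.
n(H2SO4) in the aliquot = 0.004530 x 1/2 = 0.002265 mol.
[diluted H2SO4] = 0.002265 / 0.01302 = 0.1740 M.
Dilution factor = 200.0/17.22 = 11.61, so [stock] = 0.1740 x 11.61 = 2.02 M.

2.02 M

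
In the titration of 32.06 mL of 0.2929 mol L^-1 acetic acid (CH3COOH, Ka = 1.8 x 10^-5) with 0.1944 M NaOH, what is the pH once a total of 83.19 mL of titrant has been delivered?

n(acid) = 0.2929 x 0.03206 = 0.009390 mol; n(NaOH) added = 0.1944 x 0.08319 = 0.01617 mol.
Base is in excess by 0.01617 - 0.009390 = 0.006782 mol in a total volume of 0.1153 L.
[OH^-] = 0.006782/0.1153 = 0.05884 M, so pOH = 1.23 and pH = 14.00 - 1.23 = 12.77.

12.77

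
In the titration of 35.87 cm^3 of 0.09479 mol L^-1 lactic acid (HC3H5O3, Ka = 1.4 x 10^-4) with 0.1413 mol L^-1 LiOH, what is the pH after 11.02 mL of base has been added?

3.78

Initial n(HC3H5O3) = 0.09479 x 0.03587 = 0.003400 mol.
n(LiOH) added = 0.1413 x 0.01102 = 0.001557 mol, converting that many moles of HC3H5O3 to C3H5O3-.
Remaining n(HC3H5O3) = 0.001843 mol; n(C3H5O3-) = 0.001557 mol.
By Henderson-Hasselbalch, pH = pKa + log([A^-]/[HA]) = 3.85 + log(0.001557/0.001843) = 3.85 + (-0.07) = 3.78.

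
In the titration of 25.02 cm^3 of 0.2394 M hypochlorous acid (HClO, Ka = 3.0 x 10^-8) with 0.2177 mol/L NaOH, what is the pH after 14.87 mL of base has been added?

Initial n(HClO) = 0.2394 x 0.02502 = 0.005990 mol.
n(NaOH) added = 0.2177 x 0.01487 = 0.003237 mol, converting that many moles of HClO to ClO-.
Remaining n(HClO) = 0.002753 mol; n(ClO-) = 0.003237 mol.
By Henderson-Hasselbalch, pH = pKa + log([A^-]/[HA]) = 7.52 + log(0.003237/0.002753) = 7.52 + (+0.07) = 7.59.

7.59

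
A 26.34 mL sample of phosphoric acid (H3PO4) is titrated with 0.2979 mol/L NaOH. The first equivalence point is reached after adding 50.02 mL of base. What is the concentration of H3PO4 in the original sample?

n(NaOH) = 0.2979 x 0.05002 = 0.01490 mol.
At the first equivalence point, 1 mol OH^- react per mol H3PO4, so n(H3PO4) = 0.01490 / 1 = 0.01490 mol.
[H3PO4] = 0.01490 / 0.02634 L = 0.566 M.

0.566 M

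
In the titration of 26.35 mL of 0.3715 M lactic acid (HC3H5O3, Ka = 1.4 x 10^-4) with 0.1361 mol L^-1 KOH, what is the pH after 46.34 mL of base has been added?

Initial n(HC3H5O3) = 0.3715 x 0.02635 = 0.009789 mol.
n(KOH) added = 0.1361 x 0.04634 = 0.006307 mol, converting that many moles of HC3H5O3 to C3H5O3-.
Remaining n(HC3H5O3) = 0.003482 mol; n(C3H5O3-) = 0.006307 mol.
By Henderson-Hasselbalch, pH = pKa + log([A^-]/[HA]) = 3.85 + log(0.006307/0.003482) = 3.85 + (+0.26) = 4.11.

4.11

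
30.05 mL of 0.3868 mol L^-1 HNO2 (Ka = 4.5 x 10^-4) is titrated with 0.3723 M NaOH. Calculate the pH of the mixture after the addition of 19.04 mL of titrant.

3.54

Initial n(HNO2) = 0.3868 x 0.03005 = 0.01162 mol.
n(NaOH) added = 0.3723 x 0.01904 = 0.007089 mol, converting that many moles of HNO2 to NO2-.
Remaining n(HNO2) = 0.004535 mol; n(NO2-) = 0.007089 mol.
By Henderson-Hasselbalch, pH = pKa + log([A^-]/[HA]) = 3.35 + log(0.007089/0.004535) = 3.35 + (+0.19) = 3.54.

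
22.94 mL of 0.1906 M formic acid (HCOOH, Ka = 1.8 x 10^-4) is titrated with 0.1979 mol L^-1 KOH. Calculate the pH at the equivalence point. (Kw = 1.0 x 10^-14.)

8.37

n(HCOOH) = 0.1906 x 0.02294 = 0.004372 mol; V(KOH) at equivalence = 0.004372/0.1979 = 0.02209 L.
At equivalence all the acid is converted to HCOO-; total volume = 0.02294 + 0.02209 = 0.04503 L, so [HCOO-] = 0.004372/0.04503 = 0.09709 M.
Kb = Kw/Ka = 1.0e-14 / 1.8 x 10^-4 = 5.56e-11.
[OH^-] = sqrt(Kb x [HCOO-]) = sqrt(5.56e-11 x 0.09709) = 2.32e-6 M.
pOH = 5.63, so pH = 14.00 - 5.63 = 8.37.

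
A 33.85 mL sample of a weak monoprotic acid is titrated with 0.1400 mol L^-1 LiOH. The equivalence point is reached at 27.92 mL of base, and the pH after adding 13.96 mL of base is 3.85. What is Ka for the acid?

1.4 x 10^-4

13.96 mL is half of the equivalence volume, so this is the half-equivalence point where [HA] = [A^-].
At half-equivalence pH = pKa, so pKa = 3.85.
Ka = 10^(-3.85) = 1.4 x 10^-4.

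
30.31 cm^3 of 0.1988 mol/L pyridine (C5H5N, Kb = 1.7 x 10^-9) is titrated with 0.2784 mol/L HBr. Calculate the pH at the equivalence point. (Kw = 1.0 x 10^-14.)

n(C5H5N) = 0.1988 x 0.03031 = 0.006026 mol; V(HBr) at equivalence = 0.006026/0.2784 = 0.02164 L.
At equivalence the base is fully converted to C5H5NH+; total volume = 0.05195 L, so [C5H5NH+] = 0.006026/0.05195 = 0.1160 M.
Ka(C5H5NH+) = Kw/Kb = 1.0e-14 / 1.7 x 10^-9 = 5.88e-6.
[H^+] = sqrt(Ka x [C5H5NH+]) = sqrt(5.88e-6 x 0.1160) = 0.000826 M.
pH = -log(0.000826) = 3.08.

3.08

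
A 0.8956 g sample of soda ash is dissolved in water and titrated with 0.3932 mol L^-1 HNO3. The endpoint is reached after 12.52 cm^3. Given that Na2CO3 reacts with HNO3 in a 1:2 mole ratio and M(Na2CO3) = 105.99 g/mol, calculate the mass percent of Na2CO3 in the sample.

29.1%

n(HNO3) = 0.3932 x 0.01252 = 0.004923 mol.
n(Na2CO3) = 0.004923 / 2 = 0.002461 mol.
mass of Na2CO3 = 0.002461 x 105.99 = 0.2609 g.
% purity = 0.2609 / 0.8956 x 100 = 29.1%.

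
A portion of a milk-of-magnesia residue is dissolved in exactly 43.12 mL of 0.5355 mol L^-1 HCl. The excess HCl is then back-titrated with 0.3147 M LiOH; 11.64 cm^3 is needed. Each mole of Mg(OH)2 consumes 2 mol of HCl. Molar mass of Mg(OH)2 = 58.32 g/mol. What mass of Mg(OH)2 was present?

0.567 g

Total n(HCl) added = 0.5355 x 0.04312 = 0.02309 mol.
n(LiOH) used = 0.3147 x 0.01164 = 0.003663 mol, which equals the excess n(HCl).
So n(HCl) consumed by the sample = 0.02309 - 0.003663 = 0.01943 mol.
n(Mg(OH)2) = 0.01943 / 2 = 0.009714 mol.
mass = 0.009714 mol x 58.32 g/mol = 0.567 g.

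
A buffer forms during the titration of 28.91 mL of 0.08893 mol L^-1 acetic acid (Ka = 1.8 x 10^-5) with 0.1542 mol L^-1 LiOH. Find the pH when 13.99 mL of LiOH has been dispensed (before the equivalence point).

5.46

Initial n(CH3COOH) = 0.08893 x 0.02891 = 0.002571 mol.
n(LiOH) added = 0.1542 x 0.01399 = 0.002157 mol, converting that many moles of CH3COOH to CH3COO-.
Remaining n(CH3COOH) = 0.0004137 mol; n(CH3COO-) = 0.002157 mol.
By Henderson-Hasselbalch, pH = pKa + log([A^-]/[HA]) = 4.74 + log(0.002157/0.0004137) = 4.74 + (+0.72) = 5.46.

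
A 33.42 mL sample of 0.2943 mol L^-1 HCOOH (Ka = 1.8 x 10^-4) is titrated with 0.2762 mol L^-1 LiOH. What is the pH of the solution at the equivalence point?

n(HCOOH) = 0.2943 x 0.03342 = 0.009836 mol; V(LiOH) at equivalence = 0.009836/0.2762 = 0.03561 L.
At equivalence all the acid is converted to HCOO-; total volume = 0.03342 + 0.03561 = 0.06903 L, so [HCOO-] = 0.009836/0.06903 = 0.1425 M.
Kb = Kw/Ka = 1.0e-14 / 1.8 x 10^-4 = 5.56e-11.
[OH^-] = sqrt(Kb x [HCOO-]) = sqrt(5.56e-11 x 0.1425) = 2.81e-6 M.
pOH = 5.55, so pH = 14.00 - 5.55 = 8.45.

8.45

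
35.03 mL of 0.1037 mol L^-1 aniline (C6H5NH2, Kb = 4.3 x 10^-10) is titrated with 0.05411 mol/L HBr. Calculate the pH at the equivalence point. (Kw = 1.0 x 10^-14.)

3.04

n(C6H5NH2) = 0.1037 x 0.03503 = 0.003633 mol; V(HBr) at equivalence = 0.003633/0.05411 = 0.06713 L.
At equivalence the base is fully converted to C6H5NH3+; total volume = 0.1022 L, so [C6H5NH3+] = 0.003633/0.1022 = 0.03556 M.
Ka(C6H5NH3+) = Kw/Kb = 1.0e-14 / 4.3 x 10^-10 = 2.33e-5.
[H^+] = sqrt(Ka x [C6H5NH3+]) = sqrt(2.33e-5 x 0.03556) = 0.000909 M.
pH = -log(0.000909) = 3.04.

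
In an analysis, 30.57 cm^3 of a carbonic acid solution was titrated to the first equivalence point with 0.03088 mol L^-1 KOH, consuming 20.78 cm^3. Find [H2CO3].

0.0210 M

n(KOH) = 0.03088 x 0.02078 = 0.0006417 mol.
At the first equivalence point, 1 mol OH^- react per mol H2CO3, so n(H2CO3) = 0.0006417 / 1 = 0.0006417 mol.
[H2CO3] = 0.0006417 / 0.03057 L = 0.0210 M.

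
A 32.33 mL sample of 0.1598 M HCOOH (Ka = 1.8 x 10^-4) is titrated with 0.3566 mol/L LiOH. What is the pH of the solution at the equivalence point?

n(HCOOH) = 0.1598 x 0.03233 = 0.005166 mol; V(LiOH) at equivalence = 0.005166/0.3566 = 0.01449 L.
At equivalence all the acid is converted to HCOO-; total volume = 0.03233 + 0.01449 = 0.04682 L, so [HCOO-] = 0.005166/0.04682 = 0.1103 M.
Kb = Kw/Ka = 1.0e-14 / 1.8 x 10^-4 = 5.56e-11.
[OH^-] = sqrt(Kb x [HCOO-]) = sqrt(5.56e-11 x 0.1103) = 2.48e-6 M.
pOH = 5.61, so pH = 14.00 - 5.61 = 8.39.

8.39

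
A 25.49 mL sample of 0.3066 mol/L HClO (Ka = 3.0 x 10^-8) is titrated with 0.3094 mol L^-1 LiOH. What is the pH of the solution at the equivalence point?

10.36

n(HClO) = 0.3066 x 0.02549 = 0.007815 mol; V(LiOH) at equivalence = 0.007815/0.3094 = 0.02526 L.
At equivalence all the acid is converted to ClO-; total volume = 0.02549 + 0.02526 = 0.05075 L, so [ClO-] = 0.007815/0.05075 = 0.1540 M.
Kb = Kw/Ka = 1.0e-14 / 3.0 x 10^-8 = 3.33e-7.
[OH^-] = sqrt(Kb x [ClO-]) = sqrt(3.33e-7 x 0.1540) = 0.000227 M.
pOH = 3.64, so pH = 14.00 - 3.64 = 10.36.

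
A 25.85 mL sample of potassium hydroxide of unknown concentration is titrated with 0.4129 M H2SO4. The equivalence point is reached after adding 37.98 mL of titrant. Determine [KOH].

n(H2SO4) delivered = 0.4129 x 0.03798 = 0.01568 mol.
The reaction is 2 KOH + 1 H2SO4, so n(KOH) = 0.01568 x 2/1 = 0.03136 mol.
[KOH] = 0.03136 mol / 0.02585 L = 1.21 M.

1.21 M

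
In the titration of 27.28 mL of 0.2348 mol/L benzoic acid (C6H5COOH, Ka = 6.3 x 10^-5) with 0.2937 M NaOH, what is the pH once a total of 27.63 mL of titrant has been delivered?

n(acid) = 0.2348 x 0.02728 = 0.006405 mol; n(NaOH) added = 0.2937 x 0.02763 = 0.008115 mol.
Base is in excess by 0.008115 - 0.006405 = 0.001710 mol in a total volume of 0.05491 L.
[OH^-] = 0.001710/0.05491 = 0.03113 M, so pOH = 1.51 and pH = 14.00 - 1.51 = 12.49.

12.49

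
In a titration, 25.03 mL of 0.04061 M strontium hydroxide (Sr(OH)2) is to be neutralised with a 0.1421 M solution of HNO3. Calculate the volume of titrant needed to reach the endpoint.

14.3 mL

n(Sr(OH)2) = 0.04061 mol/L x 0.02503 L = 0.001016 mol.
The neutralisation is 1 Sr(OH)2 : 2 HNO3, so n(HNO3) = 0.001016 x 2/1 = 0.002033 mol.
V(HNO3) = 0.002033 / 0.1421 = 0.01431 L = 14.3 mL.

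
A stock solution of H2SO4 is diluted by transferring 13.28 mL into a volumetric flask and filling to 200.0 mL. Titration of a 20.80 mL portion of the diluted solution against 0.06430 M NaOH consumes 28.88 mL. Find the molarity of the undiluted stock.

n(NaOH) = 0.06430 x 0.02888 = 0.001857 mol.
n(H2SO4) in the aliquot = 0.001857 x 1/2 = 0.0009285 mol.
[diluted H2SO4] = 0.0009285 / 0.02080 = 0.04464 M.
Dilution factor = 200.0/13.28 = 15.06, so [stock] = 0.04464 x 15.06 = 0.672 M.

0.672 M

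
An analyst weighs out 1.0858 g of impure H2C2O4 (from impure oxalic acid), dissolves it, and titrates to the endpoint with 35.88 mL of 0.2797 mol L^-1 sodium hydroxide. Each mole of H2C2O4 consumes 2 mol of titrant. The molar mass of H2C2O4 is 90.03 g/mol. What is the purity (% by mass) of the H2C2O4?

n(NaOH) = 0.2797 x 0.03588 = 0.01004 mol.
n(H2C2O4) = 0.01004 / 2 = 0.005018 mol.
mass of H2C2O4 = 0.005018 x 90.03 = 0.4518 g.
% purity = 0.4518 / 1.0858 x 100 = 41.6%.

41.6%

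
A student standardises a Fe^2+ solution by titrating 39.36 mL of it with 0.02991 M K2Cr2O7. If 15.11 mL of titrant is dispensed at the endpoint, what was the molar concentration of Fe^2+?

0.0689 M

n(K2Cr2O7) = 0.02991 x 0.01511 = 0.0004519 mol.
From the balanced equation, 1 mol K2Cr2O7 reacts with 6 mol Fe^2+, so n(Fe^2+) = 0.0004519 x 6/1 = 0.002712 mol.
[Fe^2+] = 0.002712 / 0.03936 L = 0.0689 M.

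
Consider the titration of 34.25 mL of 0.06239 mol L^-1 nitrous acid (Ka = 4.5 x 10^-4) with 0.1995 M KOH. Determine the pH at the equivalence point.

8.01

n(HNO2) = 0.06239 x 0.03425 = 0.002137 mol; V(KOH) at equivalence = 0.002137/0.1995 = 0.01071 L.
At equivalence all the acid is converted to NO2-; total volume = 0.03425 + 0.01071 = 0.04496 L, so [NO2-] = 0.002137/0.04496 = 0.04753 M.
Kb = Kw/Ka = 1.0e-14 / 4.5 x 10^-4 = 2.22e-11.
[OH^-] = sqrt(Kb x [NO2-]) = sqrt(2.22e-11 x 0.04753) = 1.03e-6 M.
pOH = 5.99, so pH = 14.00 - 5.99 = 8.01.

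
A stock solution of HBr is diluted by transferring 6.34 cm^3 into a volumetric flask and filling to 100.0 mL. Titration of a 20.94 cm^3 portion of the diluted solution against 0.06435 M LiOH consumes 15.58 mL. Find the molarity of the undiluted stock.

n(LiOH) = 0.06435 x 0.01558 = 0.001003 mol.
n(HBr) in the aliquot = 0.001003 mol.
[diluted HBr] = 0.001003 / 0.02094 = 0.04788 M.
Dilution factor = 100.0/6.340 = 15.77, so [stock] = 0.04788 x 15.77 = 0.755 M.

0.755 M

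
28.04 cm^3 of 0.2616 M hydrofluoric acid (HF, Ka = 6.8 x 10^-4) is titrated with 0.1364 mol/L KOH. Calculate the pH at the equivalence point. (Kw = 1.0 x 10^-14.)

n(HF) = 0.2616 x 0.02804 = 0.007335 mol; V(KOH) at equivalence = 0.007335/0.1364 = 0.05378 L.
At equivalence all the acid is converted to F-; total volume = 0.02804 + 0.05378 = 0.08182 L, so [F-] = 0.007335/0.08182 = 0.08965 M.
Kb = Kw/Ka = 1.0e-14 / 6.8 x 10^-4 = 1.47e-11.
[OH^-] = sqrt(Kb x [F-]) = sqrt(1.47e-11 x 0.08965) = 1.15e-6 M.
pOH = 5.94, so pH = 14.00 - 5.94 = 8.06.

8.06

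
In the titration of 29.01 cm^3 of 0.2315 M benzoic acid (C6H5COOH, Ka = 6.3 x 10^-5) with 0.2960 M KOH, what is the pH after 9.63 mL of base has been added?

Initial n(C6H5COOH) = 0.2315 x 0.02901 = 0.006716 mol.
n(KOH) added = 0.2960 x 0.009630 = 0.002850 mol, converting that many moles of C6H5COOH to C6H5COO-.
Remaining n(C6H5COOH) = 0.003865 mol; n(C6H5COO-) = 0.002850 mol.
By Henderson-Hasselbalch, pH = pKa + log([A^-]/[HA]) = 4.20 + log(0.002850/0.003865) = 4.20 + (-0.13) = 4.07.

4.07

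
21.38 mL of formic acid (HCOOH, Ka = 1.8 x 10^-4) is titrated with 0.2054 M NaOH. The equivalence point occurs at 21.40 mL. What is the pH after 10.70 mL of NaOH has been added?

10.70 mL is exactly half the equivalence volume (21.40/2), i.e. the half-equivalence point.
There, n(HA) = n(A^-), so pH = pKa = -log(1.8 x 10^-4) = 3.74.

3.74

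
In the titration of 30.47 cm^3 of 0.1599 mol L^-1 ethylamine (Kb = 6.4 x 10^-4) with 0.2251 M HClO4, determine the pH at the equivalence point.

5.92

n(C2H5NH2) = 0.1599 x 0.03047 = 0.004872 mol; V(HClO4) at equivalence = 0.004872/0.2251 = 0.02164 L.
At equivalence the base is fully converted to C2H5NH3+; total volume = 0.05211 L, so [C2H5NH3+] = 0.004872/0.05211 = 0.09349 M.
Ka(C2H5NH3+) = Kw/Kb = 1.0e-14 / 6.4 x 10^-4 = 1.56e-11.
[H^+] = sqrt(Ka x [C2H5NH3+]) = sqrt(1.56e-11 x 0.09349) = 1.21e-6 M.
pH = -log(1.21e-6) = 5.92.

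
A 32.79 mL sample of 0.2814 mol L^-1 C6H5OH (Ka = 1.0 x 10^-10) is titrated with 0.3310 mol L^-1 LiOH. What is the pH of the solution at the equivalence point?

11.59

n(C6H5OH) = 0.2814 x 0.03279 = 0.009227 mol; V(LiOH) at equivalence = 0.009227/0.3310 = 0.02788 L.
At equivalence all the acid is converted to C6H5O-; total volume = 0.03279 + 0.02788 = 0.06067 L, so [C6H5O-] = 0.009227/0.06067 = 0.1521 M.
Kb = Kw/Ka = 1.0e-14 / 1.0 x 10^-10 = 0.000100.
[OH^-] = sqrt(Kb x [C6H5O-]) = sqrt(0.000100 x 0.1521) = 0.00390 M.
pOH = 2.41, so pH = 14.00 - 2.41 = 11.59.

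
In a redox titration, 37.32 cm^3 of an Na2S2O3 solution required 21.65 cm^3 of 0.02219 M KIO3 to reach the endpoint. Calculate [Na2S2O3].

n(KIO3) = 0.02219 x 0.02165 = 0.0004804 mol.
From the balanced equation, 1 mol KIO3 reacts with 6 mol Na2S2O3, so n(Na2S2O3) = 0.0004804 x 6/1 = 0.002882 mol.
[Na2S2O3] = 0.002882 / 0.03732 L = 0.0772 M.

0.0772 M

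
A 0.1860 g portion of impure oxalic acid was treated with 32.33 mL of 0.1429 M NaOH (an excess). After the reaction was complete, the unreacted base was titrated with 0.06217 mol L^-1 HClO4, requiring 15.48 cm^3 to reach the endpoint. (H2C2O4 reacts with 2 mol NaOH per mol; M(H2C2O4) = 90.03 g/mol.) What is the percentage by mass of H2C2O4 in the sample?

88.5%

Total n(NaOH) added = 0.1429 x 0.03233 = 0.004620 mol.
n(HClO4) used = 0.06217 x 0.01548 = 0.0009624 mol, which equals the excess n(NaOH).
So n(NaOH) consumed by the sample = 0.004620 - 0.0009624 = 0.003658 mol.
n(H2C2O4) = 0.003658 / 2 = 0.001829 mol.
mass H2C2O4 = 0.001829 x 90.03 = 0.1646 g, so %H2C2O4 = 0.1646/0.1860 x 100 = 88.5%.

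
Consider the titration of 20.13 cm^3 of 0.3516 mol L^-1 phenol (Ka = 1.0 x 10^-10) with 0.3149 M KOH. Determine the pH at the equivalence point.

n(C6H5OH) = 0.3516 x 0.02013 = 0.007078 mol; V(KOH) at equivalence = 0.007078/0.3149 = 0.02248 L.
At equivalence all the acid is converted to C6H5O-; total volume = 0.02013 + 0.02248 = 0.04261 L, so [C6H5O-] = 0.007078/0.04261 = 0.1661 M.
Kb = Kw/Ka = 1.0e-14 / 1.0 x 10^-10 = 0.000100.
[OH^-] = sqrt(Kb x [C6H5O-]) = sqrt(0.000100 x 0.1661) = 0.00408 M.
pOH = 2.39, so pH = 14.00 - 2.39 = 11.61.

11.61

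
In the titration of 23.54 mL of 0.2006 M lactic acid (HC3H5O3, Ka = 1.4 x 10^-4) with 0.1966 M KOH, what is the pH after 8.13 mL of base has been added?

3.56

Initial n(HC3H5O3) = 0.2006 x 0.02354 = 0.004722 mol.
n(KOH) added = 0.1966 x 0.008130 = 0.001598 mol, converting that many moles of HC3H5O3 to C3H5O3-.
Remaining n(HC3H5O3) = 0.003124 mol; n(C3H5O3-) = 0.001598 mol.
By Henderson-Hasselbalch, pH = pKa + log([A^-]/[HA]) = 3.85 + log(0.001598/0.003124) = 3.85 + (-0.29) = 3.56.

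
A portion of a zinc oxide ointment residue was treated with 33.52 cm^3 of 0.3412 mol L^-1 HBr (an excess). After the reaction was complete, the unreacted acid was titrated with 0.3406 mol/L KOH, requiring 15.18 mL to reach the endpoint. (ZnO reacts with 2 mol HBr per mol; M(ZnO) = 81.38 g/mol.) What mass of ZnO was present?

0.255 g

Total n(HBr) added = 0.3412 x 0.03352 = 0.01144 mol.
n(KOH) used = 0.3406 x 0.01518 = 0.005170 mol, which equals the excess n(HBr).
So n(HBr) consumed by the sample = 0.01144 - 0.005170 = 0.006267 mol.
n(ZnO) = 0.006267 / 2 = 0.003133 mol.
mass = 0.003133 mol x 81.38 g/mol = 0.255 g.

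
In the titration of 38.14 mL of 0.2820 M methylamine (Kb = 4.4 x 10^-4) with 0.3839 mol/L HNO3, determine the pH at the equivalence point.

n(CH3NH2) = 0.2820 x 0.03814 = 0.01076 mol; V(HNO3) at equivalence = 0.01076/0.3839 = 0.02802 L.
At equivalence the base is fully converted to CH3NH3+; total volume = 0.06616 L, so [CH3NH3+] = 0.01076/0.06616 = 0.1626 M.
Ka(CH3NH3+) = Kw/Kb = 1.0e-14 / 4.4 x 10^-4 = 2.27e-11.
[H^+] = sqrt(Ka x [CH3NH3+]) = sqrt(2.27e-11 x 0.1626) = 1.92e-6 M.
pH = -log(1.92e-6) = 5.72.

5.72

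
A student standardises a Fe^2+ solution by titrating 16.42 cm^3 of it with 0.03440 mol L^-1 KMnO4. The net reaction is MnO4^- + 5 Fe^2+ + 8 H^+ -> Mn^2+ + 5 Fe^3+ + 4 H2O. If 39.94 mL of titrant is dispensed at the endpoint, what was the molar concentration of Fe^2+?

n(KMnO4) = 0.03440 x 0.03994 = 0.001374 mol.
From the balanced equation, 1 mol KMnO4 reacts with 5 mol Fe^2+, so n(Fe^2+) = 0.001374 x 5/1 = 0.006870 mol.
[Fe^2+] = 0.006870 / 0.01642 L = 0.418 M.

0.418 M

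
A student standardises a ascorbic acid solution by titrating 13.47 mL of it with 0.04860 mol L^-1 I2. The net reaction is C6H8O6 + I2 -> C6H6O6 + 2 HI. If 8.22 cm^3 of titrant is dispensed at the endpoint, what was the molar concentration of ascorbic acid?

n(I2) = 0.04860 x 0.008220 = 0.0003995 mol.
From the balanced equation, 1 mol I2 reacts with 1 mol ascorbic acid, so n(ascorbic acid) = 0.0003995 x 1/1 = 0.0003995 mol.
[ascorbic acid] = 0.0003995 / 0.01347 L = 0.0297 M.

0.0297 M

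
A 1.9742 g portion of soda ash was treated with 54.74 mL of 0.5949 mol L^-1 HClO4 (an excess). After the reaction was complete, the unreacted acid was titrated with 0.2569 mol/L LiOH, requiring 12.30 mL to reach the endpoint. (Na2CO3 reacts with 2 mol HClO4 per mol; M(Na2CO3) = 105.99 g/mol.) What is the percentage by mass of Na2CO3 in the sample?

78.9%

Total n(HClO4) added = 0.5949 x 0.05474 = 0.03256 mol.
n(LiOH) used = 0.2569 x 0.01230 = 0.003160 mol, which equals the excess n(HClO4).
So n(HClO4) consumed by the sample = 0.03256 - 0.003160 = 0.02940 mol.
n(Na2CO3) = 0.02940 / 2 = 0.01470 mol.
mass Na2CO3 = 0.01470 x 105.99 = 1.558 g, so %Na2CO3 = 1.558/1.9742 x 100 = 78.9%.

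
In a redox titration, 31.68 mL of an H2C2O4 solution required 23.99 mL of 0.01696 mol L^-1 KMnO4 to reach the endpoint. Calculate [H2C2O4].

0.0321 M

n(KMnO4) = 0.01696 x 0.02399 = 0.0004069 mol.
From the balanced equation, 2 mol KMnO4 reacts with 5 mol H2C2O4, so n(H2C2O4) = 0.0004069 x 5/2 = 0.001017 mol.
[H2C2O4] = 0.001017 / 0.03168 L = 0.0321 M.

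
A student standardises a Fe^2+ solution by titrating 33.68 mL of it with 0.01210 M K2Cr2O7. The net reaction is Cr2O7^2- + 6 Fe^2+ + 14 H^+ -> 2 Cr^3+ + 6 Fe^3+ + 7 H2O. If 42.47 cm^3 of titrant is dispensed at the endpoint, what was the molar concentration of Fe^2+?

0.0915 M

n(K2Cr2O7) = 0.01210 x 0.04247 = 0.0005139 mol.
From the balanced equation, 1 mol K2Cr2O7 reacts with 6 mol Fe^2+, so n(Fe^2+) = 0.0005139 x 6/1 = 0.003083 mol.
[Fe^2+] = 0.003083 / 0.03368 L = 0.0915 M.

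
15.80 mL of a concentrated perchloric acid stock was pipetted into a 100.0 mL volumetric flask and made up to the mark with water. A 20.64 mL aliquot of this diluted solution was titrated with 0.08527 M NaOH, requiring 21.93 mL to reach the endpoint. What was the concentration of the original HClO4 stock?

0.573 M

n(NaOH) = 0.08527 x 0.02193 = 0.001870 mol.
n(HClO4) in the aliquot = 0.001870 mol.
[diluted HClO4] = 0.001870 / 0.02064 = 0.09060 M.
Dilution factor = 100.0/15.80 = 6.329, so [stock] = 0.09060 x 6.329 = 0.573 M.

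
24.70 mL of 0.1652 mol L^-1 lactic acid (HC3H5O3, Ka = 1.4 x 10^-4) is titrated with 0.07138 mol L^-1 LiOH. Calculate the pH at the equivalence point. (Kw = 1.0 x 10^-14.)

n(HC3H5O3) = 0.1652 x 0.02470 = 0.004080 mol; V(LiOH) at equivalence = 0.004080/0.07138 = 0.05717 L.
At equivalence all the acid is converted to C3H5O3-; total volume = 0.02470 + 0.05717 = 0.08187 L, so [C3H5O3-] = 0.004080/0.08187 = 0.04984 M.
Kb = Kw/Ka = 1.0e-14 / 1.4 x 10^-4 = 7.14e-11.
[OH^-] = sqrt(Kb x [C3H5O3-]) = sqrt(7.14e-11 x 0.04984) = 1.89e-6 M.
pOH = 5.72, so pH = 14.00 - 5.72 = 8.28.

8.28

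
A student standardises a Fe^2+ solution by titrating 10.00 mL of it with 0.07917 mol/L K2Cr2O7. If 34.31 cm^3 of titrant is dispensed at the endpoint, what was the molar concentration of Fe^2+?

1.63 M

n(K2Cr2O7) = 0.07917 x 0.03431 = 0.002716 mol.
From the balanced equation, 1 mol K2Cr2O7 reacts with 6 mol Fe^2+, so n(Fe^2+) = 0.002716 x 6/1 = 0.01630 mol.
[Fe^2+] = 0.01630 / 0.01000 L = 1.63 M.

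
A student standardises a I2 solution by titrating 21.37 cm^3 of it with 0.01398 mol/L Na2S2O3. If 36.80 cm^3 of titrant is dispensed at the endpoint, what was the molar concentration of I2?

0.0120 M

n(Na2S2O3) = 0.01398 x 0.03680 = 0.0005145 mol.
From the balanced equation, 2 mol Na2S2O3 reacts with 1 mol I2, so n(I2) = 0.0005145 x 1/2 = 0.0002572 mol.
[I2] = 0.0002572 / 0.02137 L = 0.0120 M.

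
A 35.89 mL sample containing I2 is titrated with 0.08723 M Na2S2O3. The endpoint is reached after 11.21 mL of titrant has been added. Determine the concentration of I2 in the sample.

0.0136 M

n(Na2S2O3) = 0.08723 x 0.01121 = 0.0009778 mol.
From the balanced equation, 2 mol Na2S2O3 reacts with 1 mol I2, so n(I2) = 0.0009778 x 1/2 = 0.0004889 mol.
[I2] = 0.0004889 / 0.03589 L = 0.0136 M.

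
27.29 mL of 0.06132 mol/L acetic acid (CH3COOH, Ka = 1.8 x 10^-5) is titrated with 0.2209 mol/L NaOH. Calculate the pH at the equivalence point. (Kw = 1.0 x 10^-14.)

8.71

n(CH3COOH) = 0.06132 x 0.02729 = 0.001673 mol; V(NaOH) at equivalence = 0.001673/0.2209 = 0.007575 L.
At equivalence all the acid is converted to CH3COO-; total volume = 0.02729 + 0.007575 = 0.03487 L, so [CH3COO-] = 0.001673/0.03487 = 0.04800 M.
Kb = Kw/Ka = 1.0e-14 / 1.8 x 10^-5 = 5.56e-10.
[OH^-] = sqrt(Kb x [CH3COO-]) = sqrt(5.56e-10 x 0.04800) = 5.16e-6 M.
pOH = 5.29, so pH = 14.00 - 5.29 = 8.71.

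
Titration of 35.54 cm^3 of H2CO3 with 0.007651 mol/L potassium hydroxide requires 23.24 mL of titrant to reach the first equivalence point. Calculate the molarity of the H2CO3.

0.00500 M

n(KOH) = 0.007651 x 0.02324 = 0.0001778 mol.
At the first equivalence point, 1 mol OH^- react per mol H2CO3, so n(H2CO3) = 0.0001778 / 1 = 0.0001778 mol.
[H2CO3] = 0.0001778 / 0.03554 L = 0.00500 M.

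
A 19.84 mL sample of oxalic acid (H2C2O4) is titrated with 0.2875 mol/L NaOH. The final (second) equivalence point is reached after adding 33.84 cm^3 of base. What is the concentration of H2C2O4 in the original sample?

0.245 M

n(NaOH) = 0.2875 x 0.03384 = 0.009729 mol.
At the final (second) equivalence point, 2 mol OH^- react per mol H2C2O4, so n(H2C2O4) = 0.009729 / 2 = 0.004865 mol.
[H2C2O4] = 0.004865 / 0.01984 L = 0.245 M.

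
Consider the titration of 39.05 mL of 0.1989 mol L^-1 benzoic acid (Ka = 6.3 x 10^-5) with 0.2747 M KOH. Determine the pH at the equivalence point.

8.63

n(C6H5COOH) = 0.1989 x 0.03905 = 0.007767 mol; V(KOH) at equivalence = 0.007767/0.2747 = 0.02827 L.
At equivalence all the acid is converted to C6H5COO-; total volume = 0.03905 + 0.02827 = 0.06732 L, so [C6H5COO-] = 0.007767/0.06732 = 0.1154 M.
Kb = Kw/Ka = 1.0e-14 / 6.3 x 10^-5 = 1.59e-10.
[OH^-] = sqrt(Kb x [C6H5COO-]) = sqrt(1.59e-10 x 0.1154) = 4.28e-6 M.
pOH = 5.37, so pH = 14.00 - 5.37 = 8.63.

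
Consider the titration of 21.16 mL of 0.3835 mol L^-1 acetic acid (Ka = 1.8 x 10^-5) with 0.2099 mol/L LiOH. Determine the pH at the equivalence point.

8.94

n(CH3COOH) = 0.3835 x 0.02116 = 0.008115 mol; V(LiOH) at equivalence = 0.008115/0.2099 = 0.03866 L.
At equivalence all the acid is converted to CH3COO-; total volume = 0.02116 + 0.03866 = 0.05982 L, so [CH3COO-] = 0.008115/0.05982 = 0.1357 M.
Kb = Kw/Ka = 1.0e-14 / 1.8 x 10^-5 = 5.56e-10.
[OH^-] = sqrt(Kb x [CH3COO-]) = sqrt(5.56e-10 x 0.1357) = 8.68e-6 M.
pOH = 5.06, so pH = 14.00 - 5.06 = 8.94.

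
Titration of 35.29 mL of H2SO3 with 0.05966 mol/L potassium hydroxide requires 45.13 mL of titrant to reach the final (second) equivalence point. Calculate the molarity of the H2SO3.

0.0381 M

n(KOH) = 0.05966 x 0.04513 = 0.002692 mol.
At the final (second) equivalence point, 2 mol OH^- react per mol H2SO3, so n(H2SO3) = 0.002692 / 2 = 0.001346 mol.
[H2SO3] = 0.001346 / 0.03529 L = 0.0381 M.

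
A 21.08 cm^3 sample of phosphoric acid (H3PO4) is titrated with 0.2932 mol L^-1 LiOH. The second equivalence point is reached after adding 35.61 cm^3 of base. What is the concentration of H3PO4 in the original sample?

0.248 M

n(LiOH) = 0.2932 x 0.03561 = 0.01044 mol.
At the second equivalence point, 2 mol OH^- react per mol H3PO4, so n(H3PO4) = 0.01044 / 2 = 0.005220 mol.
[H3PO4] = 0.005220 / 0.02108 L = 0.248 M.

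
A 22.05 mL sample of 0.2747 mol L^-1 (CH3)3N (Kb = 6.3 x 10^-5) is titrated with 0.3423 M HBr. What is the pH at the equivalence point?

5.31

n((CH3)3N) = 0.2747 x 0.02205 = 0.006057 mol; V(HBr) at equivalence = 0.006057/0.3423 = 0.01770 L.
At equivalence the base is fully converted to (CH3)3NH+; total volume = 0.03975 L, so [(CH3)3NH+] = 0.006057/0.03975 = 0.1524 M.
Ka((CH3)3NH+) = Kw/Kb = 1.0e-14 / 6.3 x 10^-5 = 1.59e-10.
[H^+] = sqrt(Ka x [(CH3)3NH+]) = sqrt(1.59e-10 x 0.1524) = 4.92e-6 M.
pH = -log(4.92e-6) = 5.31.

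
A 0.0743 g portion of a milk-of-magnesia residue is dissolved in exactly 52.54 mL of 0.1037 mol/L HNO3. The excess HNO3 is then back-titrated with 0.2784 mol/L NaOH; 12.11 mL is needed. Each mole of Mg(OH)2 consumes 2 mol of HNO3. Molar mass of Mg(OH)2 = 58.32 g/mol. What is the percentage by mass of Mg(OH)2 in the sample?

81.5%

Total n(HNO3) added = 0.1037 x 0.05254 = 0.005448 mol.
n(NaOH) used = 0.2784 x 0.01211 = 0.003371 mol, which equals the excess n(HNO3).
So n(HNO3) consumed by the sample = 0.005448 - 0.003371 = 0.002077 mol.
n(Mg(OH)2) = 0.002077 / 2 = 0.001038 mol.
mass Mg(OH)2 = 0.001038 x 58.32 = 0.06056 g, so %Mg(OH)2 = 0.06056/0.0743 x 100 = 81.5%.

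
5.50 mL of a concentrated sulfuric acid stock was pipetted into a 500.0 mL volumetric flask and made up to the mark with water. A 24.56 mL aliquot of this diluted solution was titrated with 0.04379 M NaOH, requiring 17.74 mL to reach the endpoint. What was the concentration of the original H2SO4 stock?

1.44 M

n(NaOH) = 0.04379 x 0.01774 = 0.0007768 mol.
n(H2SO4) in the aliquot = 0.0007768 x 1/2 = 0.0003884 mol.
[diluted H2SO4] = 0.0003884 / 0.02456 = 0.01582 M.
Dilution factor = 500.0/5.500 = 90.91, so [stock] = 0.01582 x 90.91 = 1.44 M.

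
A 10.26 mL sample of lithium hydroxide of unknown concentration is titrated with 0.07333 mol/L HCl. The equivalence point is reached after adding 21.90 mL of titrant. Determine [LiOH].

0.157 M

n(HCl) delivered = 0.07333 x 0.02190 = 0.001606 mol.
For a 1:1 reaction, n(LiOH) = 0.001606 mol.
[LiOH] = 0.001606 mol / 0.01026 L = 0.157 M.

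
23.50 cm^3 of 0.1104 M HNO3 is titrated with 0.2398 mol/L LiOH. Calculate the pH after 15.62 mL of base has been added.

12.47

n(acid) = 0.1104 x 0.02350 = 0.002594 mol; n(LiOH) added = 0.2398 x 0.01562 = 0.003746 mol.
Base is in excess by 0.003746 - 0.002594 = 0.001151 mol in a total volume of 0.03912 L.
[OH^-] = 0.001151/0.03912 = 0.02943 M, so pOH = 1.53 and pH = 14.00 - 1.53 = 12.47.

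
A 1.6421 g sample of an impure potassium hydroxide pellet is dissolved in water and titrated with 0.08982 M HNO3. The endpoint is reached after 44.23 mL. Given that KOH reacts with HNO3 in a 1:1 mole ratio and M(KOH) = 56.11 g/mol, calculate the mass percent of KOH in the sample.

13.6%

n(HNO3) = 0.08982 x 0.04423 = 0.003973 mol.
n(KOH) = 0.003973 / 1 = 0.003973 mol.
mass of KOH = 0.003973 x 56.11 = 0.2229 g.
% purity = 0.2229 / 1.6421 x 100 = 13.6%.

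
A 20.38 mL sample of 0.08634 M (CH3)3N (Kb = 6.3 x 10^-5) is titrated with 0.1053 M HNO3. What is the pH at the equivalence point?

5.56

n((CH3)3N) = 0.08634 x 0.02038 = 0.001760 mol; V(HNO3) at equivalence = 0.001760/0.1053 = 0.01671 L.
At equivalence the base is fully converted to (CH3)3NH+; total volume = 0.03709 L, so [(CH3)3NH+] = 0.001760/0.03709 = 0.04744 M.
Ka((CH3)3NH+) = Kw/Kb = 1.0e-14 / 6.3 x 10^-5 = 1.59e-10.
[H^+] = sqrt(Ka x [(CH3)3NH+]) = sqrt(1.59e-10 x 0.04744) = 2.74e-6 M.
pH = -log(2.74e-6) = 5.56.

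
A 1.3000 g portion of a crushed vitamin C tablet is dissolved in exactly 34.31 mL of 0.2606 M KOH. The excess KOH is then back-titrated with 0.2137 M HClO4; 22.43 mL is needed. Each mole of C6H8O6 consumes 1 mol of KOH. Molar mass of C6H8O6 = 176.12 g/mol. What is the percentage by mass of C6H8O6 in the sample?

56.2%

Total n(KOH) added = 0.2606 x 0.03431 = 0.008941 mol.
n(HClO4) used = 0.2137 x 0.02243 = 0.004793 mol, which equals the excess n(KOH).
So n(KOH) consumed by the sample = 0.008941 - 0.004793 = 0.004148 mol.
n(C6H8O6) = 0.004148 / 1 = 0.004148 mol.
mass C6H8O6 = 0.004148 x 176.12 = 0.7305 g, so %C6H8O6 = 0.7305/1.3000 x 100 = 56.2%.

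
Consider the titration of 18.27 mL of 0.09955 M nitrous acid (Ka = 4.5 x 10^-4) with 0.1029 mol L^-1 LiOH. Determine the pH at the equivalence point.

n(HNO2) = 0.09955 x 0.01827 = 0.001819 mol; V(LiOH) at equivalence = 0.001819/0.1029 = 0.01768 L.
At equivalence all the acid is converted to NO2-; total volume = 0.01827 + 0.01768 = 0.03595 L, so [NO2-] = 0.001819/0.03595 = 0.05060 M.
Kb = Kw/Ka = 1.0e-14 / 4.5 x 10^-4 = 2.22e-11.
[OH^-] = sqrt(Kb x [NO2-]) = sqrt(2.22e-11 x 0.05060) = 1.06e-6 M.
pOH = 5.97, so pH = 14.00 - 5.97 = 8.03.

8.03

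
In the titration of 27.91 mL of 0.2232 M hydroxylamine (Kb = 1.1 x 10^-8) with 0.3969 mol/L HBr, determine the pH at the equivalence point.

n(NH2OH) = 0.2232 x 0.02791 = 0.006230 mol; V(HBr) at equivalence = 0.006230/0.3969 = 0.01570 L.
At equivalence the base is fully converted to NH3OH+; total volume = 0.04361 L, so [NH3OH+] = 0.006230/0.04361 = 0.1429 M.
Ka(NH3OH+) = Kw/Kb = 1.0e-14 / 1.1 x 10^-8 = 9.09e-7.
[H^+] = sqrt(Ka x [NH3OH+]) = sqrt(9.09e-7 x 0.1429) = 0.000360 M.
pH = -log(0.000360) = 3.44.

3.44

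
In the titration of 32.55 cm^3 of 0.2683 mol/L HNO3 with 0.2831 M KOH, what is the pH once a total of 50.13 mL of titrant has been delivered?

12.82

n(acid) = 0.2683 x 0.03255 = 0.008733 mol; n(KOH) added = 0.2831 x 0.05013 = 0.01419 mol.
Base is in excess by 0.01419 - 0.008733 = 0.005459 mol in a total volume of 0.08268 L.
[OH^-] = 0.005459/0.08268 = 0.06602 M, so pOH = 1.18 and pH = 14.00 - 1.18 = 12.82.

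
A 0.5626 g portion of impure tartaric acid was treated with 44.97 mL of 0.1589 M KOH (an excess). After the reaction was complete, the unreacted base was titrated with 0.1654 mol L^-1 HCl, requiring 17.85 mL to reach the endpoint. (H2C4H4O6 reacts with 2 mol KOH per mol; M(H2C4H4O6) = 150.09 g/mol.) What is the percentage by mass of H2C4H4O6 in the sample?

55.9%

Total n(KOH) added = 0.1589 x 0.04497 = 0.007146 mol.
n(HCl) used = 0.1654 x 0.01785 = 0.002952 mol, which equals the excess n(KOH).
So n(KOH) consumed by the sample = 0.007146 - 0.002952 = 0.004193 mol.
n(H2C4H4O6) = 0.004193 / 2 = 0.002097 mol.
mass H2C4H4O6 = 0.002097 x 150.09 = 0.3147 g, so %H2C4H4O6 = 0.3147/0.5626 x 100 = 55.9%.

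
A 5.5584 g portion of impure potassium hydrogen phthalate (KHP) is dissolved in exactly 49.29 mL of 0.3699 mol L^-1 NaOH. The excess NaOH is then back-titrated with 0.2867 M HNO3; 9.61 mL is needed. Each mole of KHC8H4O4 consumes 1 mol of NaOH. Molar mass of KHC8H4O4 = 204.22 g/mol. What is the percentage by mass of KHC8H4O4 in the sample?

Total n(NaOH) added = 0.3699 x 0.04929 = 0.01823 mol.
n(HNO3) used = 0.2867 x 0.009610 = 0.002755 mol, which equals the excess n(NaOH).
So n(NaOH) consumed by the sample = 0.01823 - 0.002755 = 0.01548 mol.
n(KHC8H4O4) = 0.01548 / 1 = 0.01548 mol.
mass KHC8H4O4 = 0.01548 x 204.22 = 3.161 g, so %KHC8H4O4 = 3.161/5.5584 x 100 = 56.9%.

56.9%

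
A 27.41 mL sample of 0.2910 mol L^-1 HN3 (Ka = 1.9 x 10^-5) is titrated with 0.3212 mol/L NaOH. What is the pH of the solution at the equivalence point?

8.95

n(HN3) = 0.2910 x 0.02741 = 0.007976 mol; V(NaOH) at equivalence = 0.007976/0.3212 = 0.02483 L.
At equivalence all the acid is converted to N3-; total volume = 0.02741 + 0.02483 = 0.05224 L, so [N3-] = 0.007976/0.05224 = 0.1527 M.
Kb = Kw/Ka = 1.0e-14 / 1.9 x 10^-5 = 5.26e-10.
[OH^-] = sqrt(Kb x [N3-]) = sqrt(5.26e-10 x 0.1527) = 8.96e-6 M.
pOH = 5.05, so pH = 14.00 - 5.05 = 8.95.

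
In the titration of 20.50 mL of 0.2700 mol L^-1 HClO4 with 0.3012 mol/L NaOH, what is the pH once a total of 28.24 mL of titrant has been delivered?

12.79

n(acid) = 0.2700 x 0.02050 = 0.005535 mol; n(NaOH) added = 0.3012 x 0.02824 = 0.008506 mol.
Base is in excess by 0.008506 - 0.005535 = 0.002971 mol in a total volume of 0.04874 L.
[OH^-] = 0.002971/0.04874 = 0.06095 M, so pOH = 1.21 and pH = 14.00 - 1.21 = 12.79.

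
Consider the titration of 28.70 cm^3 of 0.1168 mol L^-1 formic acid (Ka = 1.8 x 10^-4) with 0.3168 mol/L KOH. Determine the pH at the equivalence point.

8.34

n(HCOOH) = 0.1168 x 0.02870 = 0.003352 mol; V(KOH) at equivalence = 0.003352/0.3168 = 0.01058 L.
At equivalence all the acid is converted to HCOO-; total volume = 0.02870 + 0.01058 = 0.03928 L, so [HCOO-] = 0.003352/0.03928 = 0.08534 M.
Kb = Kw/Ka = 1.0e-14 / 1.8 x 10^-4 = 5.56e-11.
[OH^-] = sqrt(Kb x [HCOO-]) = sqrt(5.56e-11 x 0.08534) = 2.18e-6 M.
pOH = 5.66, so pH = 14.00 - 5.66 = 8.34.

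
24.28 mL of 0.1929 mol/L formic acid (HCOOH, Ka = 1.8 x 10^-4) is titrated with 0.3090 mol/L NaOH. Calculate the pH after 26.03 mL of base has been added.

n(acid) = 0.1929 x 0.02428 = 0.004684 mol; n(NaOH) added = 0.3090 x 0.02603 = 0.008043 mol.
Base is in excess by 0.008043 - 0.004684 = 0.003360 mol in a total volume of 0.05031 L.
[OH^-] = 0.003360/0.05031 = 0.06678 M, so pOH = 1.18 and pH = 14.00 - 1.18 = 12.82.

12.82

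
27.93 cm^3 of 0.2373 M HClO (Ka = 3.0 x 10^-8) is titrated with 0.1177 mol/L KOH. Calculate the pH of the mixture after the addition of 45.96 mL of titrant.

8.17

Initial n(HClO) = 0.2373 x 0.02793 = 0.006628 mol.
n(KOH) added = 0.1177 x 0.04596 = 0.005409 mol, converting that many moles of HClO to ClO-.
Remaining n(HClO) = 0.001218 mol; n(ClO-) = 0.005409 mol.
By Henderson-Hasselbalch, pH = pKa + log([A^-]/[HA]) = 7.52 + log(0.005409/0.001218) = 7.52 + (+0.65) = 8.17.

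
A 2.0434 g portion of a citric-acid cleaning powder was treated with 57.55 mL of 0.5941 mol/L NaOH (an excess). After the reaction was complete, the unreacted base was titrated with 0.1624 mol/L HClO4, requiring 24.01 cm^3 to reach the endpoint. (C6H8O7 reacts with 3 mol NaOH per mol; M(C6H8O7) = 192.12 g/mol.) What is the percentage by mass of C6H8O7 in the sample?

94.9%

Total n(NaOH) added = 0.5941 x 0.05755 = 0.03419 mol.
n(HClO4) used = 0.1624 x 0.02401 = 0.003899 mol, which equals the excess n(NaOH).
So n(NaOH) consumed by the sample = 0.03419 - 0.003899 = 0.03029 mol.
n(C6H8O7) = 0.03029 / 3 = 0.01010 mol.
mass C6H8O7 = 0.01010 x 192.12 = 1.940 g, so %C6H8O7 = 1.940/2.0434 x 100 = 94.9%.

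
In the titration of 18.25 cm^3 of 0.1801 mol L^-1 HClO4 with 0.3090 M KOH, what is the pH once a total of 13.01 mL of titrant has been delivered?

n(acid) = 0.1801 x 0.01825 = 0.003287 mol; n(KOH) added = 0.3090 x 0.01301 = 0.004020 mol.
Base is in excess by 0.004020 - 0.003287 = 0.0007333 mol in a total volume of 0.03126 L.
[OH^-] = 0.0007333/0.03126 = 0.02346 M, so pOH = 1.63 and pH = 14.00 - 1.63 = 12.37.

12.37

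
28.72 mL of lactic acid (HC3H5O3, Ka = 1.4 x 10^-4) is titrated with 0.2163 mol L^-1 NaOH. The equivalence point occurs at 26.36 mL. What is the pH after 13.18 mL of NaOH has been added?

3.85

13.18 mL is exactly half the equivalence volume (26.36/2), i.e. the half-equivalence point.
There, n(HA) = n(A^-), so pH = pKa = -log(1.4 x 10^-4) = 3.85.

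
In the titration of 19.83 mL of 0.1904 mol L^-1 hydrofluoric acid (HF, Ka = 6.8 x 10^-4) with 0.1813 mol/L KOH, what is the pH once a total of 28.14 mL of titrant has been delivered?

12.44

n(acid) = 0.1904 x 0.01983 = 0.003776 mol; n(KOH) added = 0.1813 x 0.02814 = 0.005102 mol.
Base is in excess by 0.005102 - 0.003776 = 0.001326 mol in a total volume of 0.04797 L.
[OH^-] = 0.001326/0.04797 = 0.02765 M, so pOH = 1.56 and pH = 14.00 - 1.56 = 12.44.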